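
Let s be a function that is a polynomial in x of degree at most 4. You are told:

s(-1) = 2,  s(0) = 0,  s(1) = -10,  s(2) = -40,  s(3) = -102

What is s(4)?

Write s(x) = ax^4 + bx³ + cx² + dx + e; the 5 given values yield a linear system in the 5 coefficients.
Solving, the leading coefficient vanishes, and s(x) = -2x³ - 4x² - 4x.
Then s(4) = -208.

-208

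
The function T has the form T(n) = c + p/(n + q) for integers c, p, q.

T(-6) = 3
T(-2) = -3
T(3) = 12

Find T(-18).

5

(T(n) − c)(n + q) = p for each data point; the three points give a linear system in c and q, then p follows.
Solving: c = 6, q = 0, p = 18, so T(n) = 6 + 18/(n + 0).
Then T(-18) = 6 + 18/(-18) = 5.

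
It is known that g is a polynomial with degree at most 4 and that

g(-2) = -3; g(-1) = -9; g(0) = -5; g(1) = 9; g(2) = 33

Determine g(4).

111

Write g(t) = at^4 + bt³ + ct² + dt + e; the 5 given values yield a linear system in the 5 coefficients.
Solving, the top 2 coefficients vanish, and g(t) = 5t² + 9t - 5.
Then g(4) = 111.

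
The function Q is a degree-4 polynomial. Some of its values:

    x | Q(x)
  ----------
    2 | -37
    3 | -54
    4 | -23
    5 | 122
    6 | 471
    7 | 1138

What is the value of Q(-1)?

2

First differences: -17, 31, 145, 349, 667. Second differences: 48, 114, 204, 318. Third differences: 66, 90, 114. Fourth differences: 24, 24.
Level-4 differences are constant, so Q has degree 4.
Fitting a degree-4 polynomial gives Q(x) = x^4 - 3x³ - 4x² - 5x - 3.
Then Q(-1) = 2.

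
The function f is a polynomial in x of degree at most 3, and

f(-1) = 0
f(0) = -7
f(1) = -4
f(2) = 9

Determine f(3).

First differences: -7, 3, 13. Second differences: 10, 10.
Level-2 differences are constant, so f has degree 2.
Extending the table by one column gives the next first difference 23, so f(3) = 9 + 23 = 32.

32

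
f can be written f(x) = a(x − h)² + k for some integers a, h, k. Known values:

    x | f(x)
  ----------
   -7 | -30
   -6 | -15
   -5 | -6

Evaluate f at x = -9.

-78

First differences 15, 9; second difference -6 = 2a, so a = -3.
Expanding, the x-coefficient is −2ah = 6h; matching it to the data gives h = -4, and then k = -3.
So f(x) = -3(x + 4)² − 3.
f(-9) = -3·(-5)² − 3 = -78.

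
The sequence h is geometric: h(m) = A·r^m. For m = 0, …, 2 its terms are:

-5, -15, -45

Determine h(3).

Consecutive ratio: -15/(-5) = 3, and -45/(-15) = 3, so r = 3.
Then A·3^0 = -5 gives A = -5, and h(m) = -5·3^m.
h(3) = -5·3^3 = -135.

-135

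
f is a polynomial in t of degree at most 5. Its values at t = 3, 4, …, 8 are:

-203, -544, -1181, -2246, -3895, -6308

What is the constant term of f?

First differences: -341, -637, -1065, -1649, -2413. Second differences: -296, -428, -584, -764. Third differences: -132, -156, -180. Fourth differences: -24, -24.
Level-4 differences are constant, so f has degree 4.
Fitting a degree-4 polynomial gives f(t) = -t^4 - 4t³ - 3t² + 3t + 4.
The constant term is f(0) = 4.

4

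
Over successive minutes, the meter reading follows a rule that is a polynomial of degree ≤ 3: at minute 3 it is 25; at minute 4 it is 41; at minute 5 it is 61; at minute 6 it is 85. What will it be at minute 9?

181

Write the value at k as s(k).
First differences: 16, 20, 24. Second differences: 4, 4.
Level-2 differences are constant, so s has degree 2.
Fitting a degree-2 polynomial gives s(k) = 2k² + 2k + 1.
Then s(9) = 181.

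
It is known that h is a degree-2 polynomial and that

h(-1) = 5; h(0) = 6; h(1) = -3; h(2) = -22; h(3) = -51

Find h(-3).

-27

First differences: 1, -9, -19, -29. Second differences: -10, -10, -10.
Level-2 differences are constant, so h has degree 2.
Fitting a degree-2 polynomial gives h(m) = -5m² - 4m + 6.
Then h(-3) = -27.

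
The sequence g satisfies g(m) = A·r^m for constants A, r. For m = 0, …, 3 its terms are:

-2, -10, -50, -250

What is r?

Consecutive ratio: -10/(-2) = 5, and -50/(-10) = 5, so r = 5.
Then A·5^0 = -2 gives A = -2, and g(m) = -2·5^m.

5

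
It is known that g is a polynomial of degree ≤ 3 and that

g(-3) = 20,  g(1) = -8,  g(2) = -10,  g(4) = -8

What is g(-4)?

Write g(m) = am³ + bm² + cm + d; the 4 given values yield a linear system in the 4 coefficients.
Solving, the leading coefficient vanishes, and g(m) = m² - 5m - 4.
Then g(-4) = 32.

32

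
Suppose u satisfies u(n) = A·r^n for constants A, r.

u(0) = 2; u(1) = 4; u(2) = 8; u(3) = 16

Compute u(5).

Consecutive ratio: 4/2 = 2, and 8/4 = 2, so r = 2.
Then A·2^0 = 2 gives A = 2, and u(n) = 2·2^n.
u(5) = 2·2^5 = 64.

64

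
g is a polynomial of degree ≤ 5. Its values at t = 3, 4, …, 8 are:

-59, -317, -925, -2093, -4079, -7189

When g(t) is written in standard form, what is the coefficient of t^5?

0

First differences: -258, -608, -1168, -1986, -3110. Second differences: -350, -560, -818, -1124. Third differences: -210, -258, -306. Fourth differences: -48, -48.
Level-4 differences are constant, so g has degree 4.
Fitting a degree-4 polynomial gives g(t) = -2t^4 + t³ + 7t² + 6t - 5.
The coefficient of t^5 is 0.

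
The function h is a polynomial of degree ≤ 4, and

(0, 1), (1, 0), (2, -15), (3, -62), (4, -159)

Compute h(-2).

Write h(k) = ak^4 + bk³ + ck² + dk + e; the 5 given values yield a linear system in the 5 coefficients.
Solving, the leading coefficient vanishes, and h(k) = -3k³ + 2k² + 1.
Then h(-2) = 33.

33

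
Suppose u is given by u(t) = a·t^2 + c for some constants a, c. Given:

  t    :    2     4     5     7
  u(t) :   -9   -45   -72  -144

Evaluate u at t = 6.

-105

From u(2) = -9 and u(4) = -45: 4a + c = -9 and 16a + c = -45.
Subtracting: 12a = -36, so a = -3; then c = -9 − (-3)·4 = 3.
So u(t) = -3t² + 3, and u(6) = -105.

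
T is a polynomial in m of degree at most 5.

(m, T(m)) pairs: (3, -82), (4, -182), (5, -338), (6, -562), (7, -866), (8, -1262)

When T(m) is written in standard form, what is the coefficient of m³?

-2

First differences: -100, -156, -224, -304, -396. Second differences: -56, -68, -80, -92. Third differences: -12, -12, -12.
Level-3 differences are constant, so T has degree 3.
Fitting a degree-3 polynomial gives T(m) = -2m³ - 4m² + 2m + 2.
The coefficient of m³ is -2.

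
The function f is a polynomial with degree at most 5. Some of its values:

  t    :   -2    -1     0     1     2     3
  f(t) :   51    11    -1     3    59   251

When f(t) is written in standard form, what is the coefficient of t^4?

2

First differences: -40, -12, 4, 56, 192. Second differences: 28, 16, 52, 136. Third differences: -12, 36, 84. Fourth differences: 48, 48.
Level-4 differences are constant, so f has degree 4.
Fitting a degree-4 polynomial gives f(t) = 2t^4 + 2t³ + 6t² - 6t - 1.
The coefficient of t^4 is 2.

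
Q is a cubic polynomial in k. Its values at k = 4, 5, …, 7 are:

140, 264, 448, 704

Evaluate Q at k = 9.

Write Q(k) = ak³ + bk² + ck + d; the 4 given values yield a linear system in the 4 coefficients.
Solving, Q(k) = 2k³ + 2k + 4.
Then Q(9) = 1480.

1480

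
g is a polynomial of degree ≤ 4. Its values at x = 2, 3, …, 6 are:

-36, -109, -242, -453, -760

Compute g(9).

-2437

First differences: -73, -133, -211, -307. Second differences: -60, -78, -96. Third differences: -18, -18.
Level-3 differences are constant, so g has degree 3.
Fitting a degree-3 polynomial gives g(x) = -3x³ - 3x² - x + 2.
Then g(9) = -2437.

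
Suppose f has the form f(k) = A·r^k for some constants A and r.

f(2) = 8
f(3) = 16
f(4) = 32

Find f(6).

128

Consecutive ratio: 16/8 = 2, and 32/16 = 2, so r = 2.
Then A·2^2 = 8 gives A = 2, and f(k) = 2·2^k.
f(6) = 2·2^6 = 128.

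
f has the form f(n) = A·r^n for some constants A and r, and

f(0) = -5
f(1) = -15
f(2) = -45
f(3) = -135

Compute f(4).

-405

Consecutive ratio: -15/(-5) = 3, and -45/(-15) = 3, so r = 3.
Then A·3^0 = -5 gives A = -5, and f(n) = -5·3^n.
f(4) = -5·3^4 = -405.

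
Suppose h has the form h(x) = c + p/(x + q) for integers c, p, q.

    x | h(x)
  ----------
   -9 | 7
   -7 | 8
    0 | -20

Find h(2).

-4

(h(x) − c)(x + q) = p for each data point; the three points give a linear system in c and q, then p follows.
Solving: c = 4, q = 1, p = -24, so h(x) = 4 − 24/(x + 1).
Then h(2) = 4 − 24/3 = -4.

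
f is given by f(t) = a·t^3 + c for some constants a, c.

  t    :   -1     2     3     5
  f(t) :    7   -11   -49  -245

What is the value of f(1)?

3

From f(-1) = 7 and f(2) = -11: -1a + c = 7 and 8a + c = -11.
Subtracting: 9a = -18, so a = -2; then c = 7 − (-2)·(-1) = 5.
So f(t) = -2t³ + 5, and f(1) = 3.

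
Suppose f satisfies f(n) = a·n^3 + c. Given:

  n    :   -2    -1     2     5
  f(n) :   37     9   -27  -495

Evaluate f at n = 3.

From f(-2) = 37 and f(-1) = 9: -8a + c = 37 and -1a + c = 9.
Subtracting: 7a = -28, so a = -4; then c = 37 − (-4)·(-8) = 5.
So f(n) = -4n³ + 5, and f(3) = -103.

-103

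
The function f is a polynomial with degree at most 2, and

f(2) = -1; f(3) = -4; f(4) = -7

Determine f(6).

-13

First differences: -3, -3.
Level-1 differences are constant, so f has degree 1.
Fitting a degree-1 polynomial gives f(m) = -3m + 5.
Then f(6) = -13.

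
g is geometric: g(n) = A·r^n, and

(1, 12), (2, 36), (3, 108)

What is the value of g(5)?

Consecutive ratio: 36/12 = 3, and 108/36 = 3, so r = 3.
Then A·3^1 = 12 gives A = 4, and g(n) = 4·3^n.
g(5) = 4·3^5 = 972.

972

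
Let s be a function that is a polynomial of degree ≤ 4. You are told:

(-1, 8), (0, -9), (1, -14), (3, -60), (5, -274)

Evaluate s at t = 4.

-137

Write s(t) = at^4 + bt³ + ct² + dt + e; the 5 given values yield a linear system in the 5 coefficients.
Solving, the leading coefficient vanishes, and s(t) = -3t³ + 6t² - 8t - 9.
Then s(4) = -137.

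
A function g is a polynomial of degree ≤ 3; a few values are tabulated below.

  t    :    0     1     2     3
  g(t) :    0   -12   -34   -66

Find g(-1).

First differences: -12, -22, -32. Second differences: -10, -10.
Level-2 differences are constant, so g has degree 2.
Fitting a degree-2 polynomial gives g(t) = -5t² - 7t.
Then g(-1) = 2.

2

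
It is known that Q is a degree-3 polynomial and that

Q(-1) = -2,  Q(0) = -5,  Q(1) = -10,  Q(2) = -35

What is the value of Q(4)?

-217

Write Q(n) = an³ + bn² + cn + d; the 4 given values yield a linear system in the 4 coefficients.
Solving, Q(n) = -3n³ - n² - n - 5.
Then Q(4) = -217.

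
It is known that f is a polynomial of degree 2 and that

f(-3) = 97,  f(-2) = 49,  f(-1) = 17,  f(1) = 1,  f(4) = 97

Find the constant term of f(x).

1

Write f(x) = ax² + bx + c; the 5 given values yield a linear system in the 3 coefficients.
Solving, f(x) = 8x² - 8x + 1.
The constant term is f(0) = 1.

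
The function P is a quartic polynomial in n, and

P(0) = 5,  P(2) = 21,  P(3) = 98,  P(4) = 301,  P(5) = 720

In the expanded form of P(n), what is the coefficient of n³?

Write P(n) = an^4 + bn³ + cn² + dn + e; the 5 given values yield a linear system in the 5 coefficients.
Solving, P(n) = n^4 + n³ - n² - 2n + 5.
The coefficient of n³ is 1.

1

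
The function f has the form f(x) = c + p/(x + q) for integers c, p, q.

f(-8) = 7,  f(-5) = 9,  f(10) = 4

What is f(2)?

2

(f(x) − c)(x + q) = p for each data point; the three points give a linear system in c and q, then p follows.
Solving: c = 5, q = 2, p = -12, so f(x) = 5 − 12/(x + 2).
Then f(2) = 5 − 12/4 = 2.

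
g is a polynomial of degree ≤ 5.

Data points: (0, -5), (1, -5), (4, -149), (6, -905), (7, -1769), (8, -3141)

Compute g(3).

-41

Write g(x) = ax^5 + bx^4 + cx³ + dx² + ex + p; the 6 given values yield a linear system in the 6 coefficients.
Solving, the leading coefficient vanishes, and g(x) = -x^4 + 2x³ - x² - 5.
Then g(3) = -41.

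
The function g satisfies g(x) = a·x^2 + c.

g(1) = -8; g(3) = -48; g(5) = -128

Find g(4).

-83

From g(1) = -8 and g(3) = -48: 1a + c = -8 and 9a + c = -48.
Subtracting: 8a = -40, so a = -5; then c = -8 − (-5)·1 = -3.
So g(x) = -5x² − 3, and g(4) = -83.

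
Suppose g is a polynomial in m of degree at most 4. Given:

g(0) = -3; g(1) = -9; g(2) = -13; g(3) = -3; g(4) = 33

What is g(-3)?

-93

First differences: -6, -4, 10, 36. Second differences: 2, 14, 26. Third differences: 12, 12.
Level-3 differences are constant, so g has degree 3.
Fitting a degree-3 polynomial gives g(m) = 2m³ - 5m² - 3m - 3.
Then g(-3) = -93.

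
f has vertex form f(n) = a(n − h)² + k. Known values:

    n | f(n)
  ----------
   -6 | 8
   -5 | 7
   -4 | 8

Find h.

First differences -1, 1; second difference 2 = 2a, so a = 1.
Expanding, the n-coefficient is −2ah = -2h; matching it to the data gives h = -5, and then k = 7.
So f(n) = 1(n + 5)² + 7.
Hence h = -5.

-5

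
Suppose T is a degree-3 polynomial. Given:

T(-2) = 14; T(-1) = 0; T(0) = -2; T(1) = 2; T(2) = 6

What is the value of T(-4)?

102

First differences: -14, -2, 4, 4. Second differences: 12, 6, 0. Third differences: -6, -6.
Level-3 differences are constant, so T has degree 3.
Fitting a degree-3 polynomial gives T(x) = -x³ + 3x² + 2x - 2.
Then T(-4) = 102.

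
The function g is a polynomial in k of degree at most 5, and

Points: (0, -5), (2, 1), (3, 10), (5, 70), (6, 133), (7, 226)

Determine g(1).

-2

Write g(k) = ak^5 + bk^4 + ck³ + dk² + ek + p; the 6 given values yield a linear system in the 6 coefficients.
Solving, the top 2 coefficients vanish, and g(k) = k³ - 3k² + 5k - 5.
Then g(1) = -2.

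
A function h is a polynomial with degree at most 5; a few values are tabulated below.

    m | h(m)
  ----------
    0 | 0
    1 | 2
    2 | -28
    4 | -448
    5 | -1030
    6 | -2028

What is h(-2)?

Write h(m) = am^5 + bm^4 + cm³ + dm² + em + p; the 6 given values yield a linear system in the 6 coefficients.
Solving, the leading coefficient vanishes, and h(m) = -m^4 - 4m³ + 3m² + 4m.
Then h(-2) = 20.

20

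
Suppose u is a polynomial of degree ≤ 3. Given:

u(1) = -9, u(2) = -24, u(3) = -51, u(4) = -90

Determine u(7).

First differences: -15, -27, -39. Second differences: -12, -12.
Level-2 differences are constant, so u has degree 2.
Fitting a degree-2 polynomial gives u(n) = -6n² + 3n - 6.
Then u(7) = -279.

-279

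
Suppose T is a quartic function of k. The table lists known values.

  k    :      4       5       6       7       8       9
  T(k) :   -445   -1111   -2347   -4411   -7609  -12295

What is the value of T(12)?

-39541

First differences: -666, -1236, -2064, -3198, -4686. Second differences: -570, -828, -1134, -1488. Third differences: -258, -306, -354. Fourth differences: -48, -48.
Level-4 differences are constant, so T has degree 4.
Fitting a degree-4 polynomial gives T(k) = -2k^4 + k³ + 2k² - 7k - 1.
Then T(12) = -39541.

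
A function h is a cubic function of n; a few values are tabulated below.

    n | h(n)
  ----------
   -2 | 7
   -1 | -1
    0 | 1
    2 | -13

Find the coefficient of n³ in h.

Write h(n) = an³ + bn² + cn + d; the 4 given values yield a linear system in the 4 coefficients.
Solving, h(n) = -2n³ - n² + 3n + 1.
The coefficient of n³ is -2.

-2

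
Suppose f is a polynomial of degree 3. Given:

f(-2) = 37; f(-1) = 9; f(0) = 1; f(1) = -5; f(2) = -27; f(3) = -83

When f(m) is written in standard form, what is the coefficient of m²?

1

Write f(m) = am³ + bm² + cm + d; the 6 given values yield a linear system in the 4 coefficients.
Solving, f(m) = -3m³ + m² - 4m + 1.
The coefficient of m² is 1.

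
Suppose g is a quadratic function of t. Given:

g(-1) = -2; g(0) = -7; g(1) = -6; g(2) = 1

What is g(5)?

58

Write g(t) = at² + bt + c; the 4 given values yield a linear system in the 3 coefficients.
Solving, g(t) = 3t² - 2t - 7.
Then g(5) = 58.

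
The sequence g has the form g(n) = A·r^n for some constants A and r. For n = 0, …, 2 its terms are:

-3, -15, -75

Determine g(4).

-1875

Consecutive ratio: -15/(-3) = 5, and -75/(-15) = 5, so r = 5.
Then A·5^0 = -3 gives A = -3, and g(n) = -3·5^n.
g(4) = -3·5^4 = -1875.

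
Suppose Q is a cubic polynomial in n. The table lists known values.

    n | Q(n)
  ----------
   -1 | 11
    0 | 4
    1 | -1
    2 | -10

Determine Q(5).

-121

Write Q(n) = an³ + bn² + cn + d; the 4 given values yield a linear system in the 4 coefficients.
Solving, Q(n) = -n³ + n² - 5n + 4.
Then Q(5) = -121.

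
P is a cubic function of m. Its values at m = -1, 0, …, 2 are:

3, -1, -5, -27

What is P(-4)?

195

Write P(m) = am³ + bm² + cm + d; the 4 given values yield a linear system in the 4 coefficients.
Solving, P(m) = -3m³ - m - 1.
Then P(-4) = 195.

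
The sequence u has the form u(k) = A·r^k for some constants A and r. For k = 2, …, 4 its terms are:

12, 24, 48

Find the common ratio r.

2

Consecutive ratio: 24/12 = 2, and 48/24 = 2, so r = 2.
Then A·2^2 = 12 gives A = 3, and u(k) = 3·2^k.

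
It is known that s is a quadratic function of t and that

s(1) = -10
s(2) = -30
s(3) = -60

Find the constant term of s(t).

Write s(t) = at² + bt + c; the 3 given values yield a linear system in the 3 coefficients.
Solving, s(t) = -5t² - 5t.
The constant term is s(0) = 0.

0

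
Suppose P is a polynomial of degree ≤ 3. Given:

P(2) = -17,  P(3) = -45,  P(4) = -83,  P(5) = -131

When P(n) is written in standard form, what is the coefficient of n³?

First differences: -28, -38, -48. Second differences: -10, -10.
Level-2 differences are constant, so P has degree 2.
Fitting a degree-2 polynomial gives P(n) = -5n² - 3n + 9.
The coefficient of n³ is 0.

0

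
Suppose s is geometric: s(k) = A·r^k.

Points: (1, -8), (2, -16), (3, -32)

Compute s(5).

Consecutive ratio: -16/(-8) = 2, and -32/(-16) = 2, so r = 2.
Then A·2^1 = -8 gives A = -4, and s(k) = -4·2^k.
s(5) = -4·2^5 = -128.

-128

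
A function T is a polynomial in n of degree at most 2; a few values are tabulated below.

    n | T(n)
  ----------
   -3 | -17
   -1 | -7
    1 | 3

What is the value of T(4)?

18

Write T(n) = an² + bn + c; the 3 given values yield a linear system in the 3 coefficients.
Solving, the leading coefficient vanishes, and T(n) = 5n - 2.
Then T(4) = 18.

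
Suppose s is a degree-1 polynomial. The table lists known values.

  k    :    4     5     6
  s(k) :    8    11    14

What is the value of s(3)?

First differences: 3, 3.
Level-1 differences are constant, so s has degree 1.
Fitting a degree-1 polynomial gives s(k) = 3k - 4.
Then s(3) = 5.

5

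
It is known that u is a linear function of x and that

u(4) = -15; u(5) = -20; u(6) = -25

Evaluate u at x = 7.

-30

First differences: -5, -5.
Level-1 differences are constant, so u has degree 1.
Fitting a degree-1 polynomial gives u(x) = -5x + 5.
Then u(7) = -30.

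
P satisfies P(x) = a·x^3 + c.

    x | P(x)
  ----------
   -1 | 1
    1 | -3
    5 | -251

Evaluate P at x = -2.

From P(-1) = 1 and P(1) = -3: -1a + c = 1 and 1a + c = -3.
Subtracting: 2a = -4, so a = -2; then c = 1 − (-2)·(-1) = -1.
So P(x) = -2x³ − 1, and P(-2) = 15.

15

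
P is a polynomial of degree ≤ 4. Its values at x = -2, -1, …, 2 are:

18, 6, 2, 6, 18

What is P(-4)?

First differences: -12, -4, 4, 12. Second differences: 8, 8, 8.
Level-2 differences are constant, so P has degree 2.
Fitting a degree-2 polynomial gives P(x) = 4x² + 2.
Then P(-4) = 66.

66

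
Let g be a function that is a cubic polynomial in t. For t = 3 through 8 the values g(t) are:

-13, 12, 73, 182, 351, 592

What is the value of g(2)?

First differences: 25, 61, 109, 169, 241. Second differences: 36, 48, 60, 72. Third differences: 12, 12, 12.
Level-3 differences are constant, so g has degree 3.
Fitting a degree-3 polynomial gives g(t) = 2t³ - 6t² - 7t + 8.
Then g(2) = -14.

-14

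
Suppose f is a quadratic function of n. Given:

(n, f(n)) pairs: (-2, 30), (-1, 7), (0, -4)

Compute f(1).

Write f(n) = an² + bn + c; the 3 given values yield a linear system in the 3 coefficients.
Solving, f(n) = 6n² - 5n - 4.
Then f(1) = -3.

-3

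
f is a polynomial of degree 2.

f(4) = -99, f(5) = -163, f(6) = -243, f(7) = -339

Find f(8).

-451

First differences: -64, -80, -96. Second differences: -16, -16.
Level-2 differences are constant, so f has degree 2.
Fitting a degree-2 polynomial gives f(m) = -8m² + 8m - 3.
Then f(8) = -451.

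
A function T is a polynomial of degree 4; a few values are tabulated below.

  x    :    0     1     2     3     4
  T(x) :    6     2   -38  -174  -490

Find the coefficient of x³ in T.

-4

Write T(x) = ax^4 + bx³ + cx² + dx + e; the 5 given values yield a linear system in the 5 coefficients.
Solving, T(x) = -x^4 - 4x³ + x² + 6.
The coefficient of x³ is -4.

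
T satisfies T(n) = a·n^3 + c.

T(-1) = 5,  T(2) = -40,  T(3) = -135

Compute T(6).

-1080

From T(-1) = 5 and T(2) = -40: -1a + c = 5 and 8a + c = -40.
Subtracting: 9a = -45, so a = -5; then c = 5 − (-5)·(-1) = 0.
So T(n) = -5n³ + 0, and T(6) = -1080.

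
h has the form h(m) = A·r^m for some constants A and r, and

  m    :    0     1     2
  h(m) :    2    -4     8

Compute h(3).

-16

Consecutive ratio: -4/2 = -2, and 8/(-4) = -2, so r = -2.
Then A·(-2)^0 = 2 gives A = 2, and h(m) = 2·(-2)^m.
h(3) = 2·(-2)^3 = -16.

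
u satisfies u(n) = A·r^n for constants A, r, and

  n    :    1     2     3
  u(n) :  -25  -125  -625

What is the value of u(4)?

-3125

Consecutive ratio: -125/(-25) = 5, and -625/(-125) = 5, so r = 5.
Then A·5^1 = -25 gives A = -5, and u(n) = -5·5^n.
u(4) = -5·5^4 = -3125.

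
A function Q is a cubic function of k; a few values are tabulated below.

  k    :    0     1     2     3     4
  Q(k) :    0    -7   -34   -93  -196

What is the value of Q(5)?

-355

Write Q(k) = ak³ + bk² + ck + d; the 5 given values yield a linear system in the 4 coefficients.
Solving, Q(k) = -2k³ - 4k² - k.
Then Q(5) = -355.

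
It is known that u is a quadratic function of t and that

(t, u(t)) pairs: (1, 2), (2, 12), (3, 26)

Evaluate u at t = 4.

44

Write u(t) = at² + bt + c; the 3 given values yield a linear system in the 3 coefficients.
Solving, u(t) = 2t² + 4t - 4.
Then u(4) = 44.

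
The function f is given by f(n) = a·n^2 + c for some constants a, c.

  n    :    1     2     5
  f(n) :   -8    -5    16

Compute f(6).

From f(1) = -8 and f(2) = -5: 1a + c = -8 and 4a + c = -5.
Subtracting: 3a = 3, so a = 1; then c = -8 − 1·1 = -9.
So f(n) = 1n² − 9, and f(6) = 27.

27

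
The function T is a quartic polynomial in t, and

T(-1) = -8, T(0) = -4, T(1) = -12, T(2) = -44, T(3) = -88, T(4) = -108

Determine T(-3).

First differences: 4, -8, -32, -44, -20. Second differences: -12, -24, -12, 24. Third differences: -12, 12, 36. Fourth differences: 24, 24.
Level-4 differences are constant, so T has degree 4.
Fitting a degree-4 polynomial gives T(t) = t^4 - 4t³ - 7t² + 2t - 4.
Then T(-3) = 116.

116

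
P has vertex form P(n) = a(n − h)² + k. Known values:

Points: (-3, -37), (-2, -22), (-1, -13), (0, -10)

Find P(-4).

First differences 15, 9, 3; second difference -6 = 2a, so a = -3.
Expanding, the n-coefficient is −2ah = 6h; matching it to the data gives h = 0, and then k = -10.
So P(n) = -3(n + 0)² − 10.
P(-4) = -3·(-4)² − 10 = -58.

-58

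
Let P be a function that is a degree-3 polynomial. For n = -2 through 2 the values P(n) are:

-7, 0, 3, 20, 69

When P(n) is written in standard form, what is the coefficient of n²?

Write P(n) = an³ + bn² + cn + d; the 5 given values yield a linear system in the 4 coefficients.
Solving, P(n) = 3n³ + 7n² + 7n + 3.
The coefficient of n² is 7.

7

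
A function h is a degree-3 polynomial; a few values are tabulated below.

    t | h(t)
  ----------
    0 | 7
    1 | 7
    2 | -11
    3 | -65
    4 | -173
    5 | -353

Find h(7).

-1001

Write h(t) = at³ + bt² + ct + d; the 6 given values yield a linear system in the 4 coefficients.
Solving, h(t) = -3t³ + 3t + 7.
Then h(7) = -1001.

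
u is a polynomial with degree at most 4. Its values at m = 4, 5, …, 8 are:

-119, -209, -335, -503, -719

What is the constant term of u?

First differences: -90, -126, -168, -216. Second differences: -36, -42, -48. Third differences: -6, -6.
Level-3 differences are constant, so u has degree 3.
Fitting a degree-3 polynomial gives u(m) = -m³ - 3m² - 2m + 1.
The constant term is u(0) = 1.

1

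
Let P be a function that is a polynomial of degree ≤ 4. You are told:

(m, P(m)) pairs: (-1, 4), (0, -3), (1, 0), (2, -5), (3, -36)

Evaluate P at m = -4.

Write P(m) = am^4 + bm³ + cm² + dm + e; the 5 given values yield a linear system in the 5 coefficients.
Solving, the leading coefficient vanishes, and P(m) = -3m³ + 5m² + m - 3.
Then P(-4) = 265.

265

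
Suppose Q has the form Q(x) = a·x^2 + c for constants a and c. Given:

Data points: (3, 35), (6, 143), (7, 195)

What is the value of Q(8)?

255

From Q(3) = 35 and Q(6) = 143: 9a + c = 35 and 36a + c = 143.
Subtracting: 27a = 108, so a = 4; then c = 35 − 4·9 = -1.
So Q(x) = 4x² − 1, and Q(8) = 255.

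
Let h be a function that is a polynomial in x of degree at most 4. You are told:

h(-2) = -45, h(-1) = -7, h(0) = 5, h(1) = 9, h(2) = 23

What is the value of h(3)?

First differences: 38, 12, 4, 14. Second differences: -26, -8, 10. Third differences: 18, 18.
Level-3 differences are constant, so h has degree 3.
Fitting a degree-3 polynomial gives h(x) = 3x³ - 4x² + 5x + 5.
Then h(3) = 65.

65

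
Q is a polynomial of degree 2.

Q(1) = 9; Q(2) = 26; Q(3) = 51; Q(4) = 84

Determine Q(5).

125

First differences: 17, 25, 33. Second differences: 8, 8.
Level-2 differences are constant, so Q has degree 2.
Extending the table by one column gives the next first difference 41, so Q(5) = 84 + 41 = 125.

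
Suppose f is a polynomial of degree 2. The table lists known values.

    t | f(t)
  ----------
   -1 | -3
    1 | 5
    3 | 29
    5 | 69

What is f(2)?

15

Write f(t) = at² + bt + c; the 4 given values yield a linear system in the 3 coefficients.
Solving, f(t) = 2t² + 4t - 1.
Then f(2) = 15.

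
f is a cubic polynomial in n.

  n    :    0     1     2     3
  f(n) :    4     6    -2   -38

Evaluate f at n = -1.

Write f(n) = an³ + bn² + cn + d; the 4 given values yield a linear system in the 4 coefficients.
Solving, f(n) = -3n³ + 4n² + n + 4.
Then f(-1) = 10.

10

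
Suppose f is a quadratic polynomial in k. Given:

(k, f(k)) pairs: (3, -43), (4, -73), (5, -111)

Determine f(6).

Write f(k) = ak² + bk + c; the 3 given values yield a linear system in the 3 coefficients.
Solving, f(k) = -4k² - 2k - 1.
Then f(6) = -157.

-157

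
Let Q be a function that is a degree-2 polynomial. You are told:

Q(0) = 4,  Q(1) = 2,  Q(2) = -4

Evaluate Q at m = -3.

-14

Write Q(m) = am² + bm + c; the 3 given values yield a linear system in the 3 coefficients.
Solving, Q(m) = -2m² + 4.
Then Q(-3) = -14.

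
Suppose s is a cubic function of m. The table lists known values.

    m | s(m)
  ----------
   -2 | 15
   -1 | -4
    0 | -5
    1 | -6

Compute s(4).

-189

Write s(m) = am³ + bm² + cm + d; the 4 given values yield a linear system in the 4 coefficients.
Solving, s(m) = -3m³ + 2m - 5.
Then s(4) = -189.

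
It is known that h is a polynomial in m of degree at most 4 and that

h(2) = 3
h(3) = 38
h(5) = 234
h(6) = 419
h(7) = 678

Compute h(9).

1466

Write h(m) = am^4 + bm³ + cm² + dm + e; the 5 given values yield a linear system in the 5 coefficients.
Solving, the leading coefficient vanishes, and h(m) = 2m³ + m² - 8m - 1.
Then h(9) = 1466.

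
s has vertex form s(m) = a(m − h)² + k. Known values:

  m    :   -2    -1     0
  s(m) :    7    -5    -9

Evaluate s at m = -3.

27

First differences -12, -4; second difference 8 = 2a, so a = 4.
Expanding, the m-coefficient is −2ah = -8h; matching it to the data gives h = 0, and then k = -9.
So s(m) = 4(m + 0)² − 9.
s(-3) = 4·(-3)² − 9 = 27.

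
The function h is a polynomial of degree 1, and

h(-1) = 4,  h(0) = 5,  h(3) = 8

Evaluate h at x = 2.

Write h(x) = ax + b; the 3 given values yield a linear system in the 2 coefficients.
Solving, h(x) = x + 5.
Then h(2) = 7.

7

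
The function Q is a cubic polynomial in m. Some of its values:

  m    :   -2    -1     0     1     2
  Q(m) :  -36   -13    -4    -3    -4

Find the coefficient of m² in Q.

First differences: 23, 9, 1, -1. Second differences: -14, -8, -2. Third differences: 6, 6.
Level-3 differences are constant, so Q has degree 3.
Fitting a degree-3 polynomial gives Q(m) = m³ - 4m² + 4m - 4.
The coefficient of m² is -4.

-4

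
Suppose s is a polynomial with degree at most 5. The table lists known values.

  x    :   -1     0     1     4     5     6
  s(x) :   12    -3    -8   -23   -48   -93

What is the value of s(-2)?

43

Write s(x) = ax^5 + bx^4 + cx³ + dx² + ex + p; the 6 given values yield a linear system in the 6 coefficients.
Solving, the top 2 coefficients vanish, and s(x) = -x³ + 5x² - 9x - 3.
Then s(-2) = 43.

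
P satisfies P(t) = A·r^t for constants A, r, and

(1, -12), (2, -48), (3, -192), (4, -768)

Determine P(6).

-12288

Consecutive ratio: -48/(-12) = 4, and -192/(-48) = 4, so r = 4.
Then A·4^1 = -12 gives A = -3, and P(t) = -3·4^t.
P(6) = -3·4^6 = -12288.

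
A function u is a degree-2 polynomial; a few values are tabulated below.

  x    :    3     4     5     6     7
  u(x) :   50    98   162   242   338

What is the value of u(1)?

Write u(x) = ax² + bx + c; the 5 given values yield a linear system in the 3 coefficients.
Solving, u(x) = 8x² - 8x + 2.
Then u(1) = 2.

2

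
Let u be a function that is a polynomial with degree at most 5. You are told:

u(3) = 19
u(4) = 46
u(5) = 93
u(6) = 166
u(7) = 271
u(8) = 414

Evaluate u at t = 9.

Write u(t) = at^5 + bt^4 + ct³ + dt² + et + p; the 6 given values yield a linear system in the 6 coefficients.
Solving, the top 2 coefficients vanish, and u(t) = t³ - 2t² + 4t - 2.
Then u(9) = 601.

601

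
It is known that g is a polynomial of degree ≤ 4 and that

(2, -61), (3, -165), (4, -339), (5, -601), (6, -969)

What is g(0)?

9

First differences: -104, -174, -262, -368. Second differences: -70, -88, -106. Third differences: -18, -18.
Level-3 differences are constant, so g has degree 3.
Fitting a degree-3 polynomial gives g(k) = -3k³ - 8k² - 7k + 9.
The constant term is g(0) = 9.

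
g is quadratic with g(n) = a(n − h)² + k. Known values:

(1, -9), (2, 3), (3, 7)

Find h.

3

First differences 12, 4; second difference -8 = 2a, so a = -4.
Expanding, the n-coefficient is −2ah = 8h; matching it to the data gives h = 3, and then k = 7.
So g(n) = -4(n − 3)² + 7.
Hence h = 3.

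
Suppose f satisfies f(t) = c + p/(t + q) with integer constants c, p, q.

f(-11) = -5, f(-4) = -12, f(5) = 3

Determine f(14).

0

(f(t) − c)(t + q) = p for each data point; the three points give a linear system in c and q, then p follows.
Solving: c = -2, q = 1, p = 30, so f(t) = -2 + 30/(t + 1).
Then f(14) = -2 + 30/15 = 0.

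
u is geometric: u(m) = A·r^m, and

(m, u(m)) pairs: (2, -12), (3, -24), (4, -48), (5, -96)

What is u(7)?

-384

Consecutive ratio: -24/(-12) = 2, and -48/(-24) = 2, so r = 2.
Then A·2^2 = -12 gives A = -3, and u(m) = -3·2^m.
u(7) = -3·2^7 = -384.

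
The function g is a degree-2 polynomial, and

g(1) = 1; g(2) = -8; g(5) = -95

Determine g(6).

-144

Write g(k) = ak² + bk + c; the 3 given values yield a linear system in the 3 coefficients.
Solving, g(k) = -5k² + 6k.
Then g(6) = -144.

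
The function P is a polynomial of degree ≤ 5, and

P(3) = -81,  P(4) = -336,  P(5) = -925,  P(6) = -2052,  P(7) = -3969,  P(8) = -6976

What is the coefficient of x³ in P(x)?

Write P(x) = ax^5 + bx^4 + cx³ + dx² + ex + p; the 6 given values yield a linear system in the 6 coefficients.
Solving, the leading coefficient vanishes, and P(x) = -2x^4 + 2x³ + 3x².
The coefficient of x³ is 2.

2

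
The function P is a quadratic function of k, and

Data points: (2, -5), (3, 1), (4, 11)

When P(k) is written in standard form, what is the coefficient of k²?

2

Write P(k) = ak² + bk + c; the 3 given values yield a linear system in the 3 coefficients.
Solving, P(k) = 2k² - 4k - 5.
The coefficient of k² is 2.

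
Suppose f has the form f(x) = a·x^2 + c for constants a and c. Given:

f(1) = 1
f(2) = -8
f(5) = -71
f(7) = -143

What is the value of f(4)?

-44

From f(1) = 1 and f(2) = -8: 1a + c = 1 and 4a + c = -8.
Subtracting: 3a = -9, so a = -3; then c = 1 − (-3)·1 = 4.
So f(x) = -3x² + 4, and f(4) = -44.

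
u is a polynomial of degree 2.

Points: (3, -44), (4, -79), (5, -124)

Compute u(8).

-319

Write u(t) = at² + bt + c; the 3 given values yield a linear system in the 3 coefficients.
Solving, u(t) = -5t² + 1.
Then u(8) = -319.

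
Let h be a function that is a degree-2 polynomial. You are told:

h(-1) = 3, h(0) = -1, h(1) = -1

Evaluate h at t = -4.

39

Write h(t) = at² + bt + c; the 3 given values yield a linear system in the 3 coefficients.
Solving, h(t) = 2t² - 2t - 1.
Then h(-4) = 39.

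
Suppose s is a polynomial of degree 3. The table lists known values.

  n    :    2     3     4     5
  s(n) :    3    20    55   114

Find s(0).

-1

Write s(n) = an³ + bn² + cn + d; the 4 given values yield a linear system in the 4 coefficients.
Solving, s(n) = n³ - 2n - 1.
Then s(0) = -1.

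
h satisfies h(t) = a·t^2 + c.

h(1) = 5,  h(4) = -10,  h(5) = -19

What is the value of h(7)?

-43

From h(1) = 5 and h(4) = -10: 1a + c = 5 and 16a + c = -10.
Subtracting: 15a = -15, so a = -1; then c = 5 − (-1)·1 = 6.
So h(t) = -1t² + 6, and h(7) = -43.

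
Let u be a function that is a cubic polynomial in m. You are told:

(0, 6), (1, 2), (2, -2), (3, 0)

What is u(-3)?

Write u(m) = am³ + bm² + cm + d; the 4 given values yield a linear system in the 4 coefficients.
Solving, u(m) = m³ - 3m² - 2m + 6.
Then u(-3) = -42.

-42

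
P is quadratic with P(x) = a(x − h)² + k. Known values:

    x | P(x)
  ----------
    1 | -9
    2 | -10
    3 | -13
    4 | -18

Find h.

1

First differences -1, -3, -5; second difference -2 = 2a, so a = -1.
Expanding, the x-coefficient is −2ah = 2h; matching it to the data gives h = 1, and then k = -9.
So P(x) = -1(x − 1)² − 9.
Hence h = 1.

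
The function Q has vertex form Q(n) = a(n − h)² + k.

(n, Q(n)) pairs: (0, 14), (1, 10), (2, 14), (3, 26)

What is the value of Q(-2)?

46

First differences -4, 4, 12; second difference 8 = 2a, so a = 4.
Expanding, the n-coefficient is −2ah = -8h; matching it to the data gives h = 1, and then k = 10.
So Q(n) = 4(n − 1)² + 10.
Q(-2) = 4·(-3)² + 10 = 46.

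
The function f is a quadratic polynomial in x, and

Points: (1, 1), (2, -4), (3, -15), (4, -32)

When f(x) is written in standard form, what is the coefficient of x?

4

First differences: -5, -11, -17. Second differences: -6, -6.
Level-2 differences are constant, so f has degree 2.
Fitting a degree-2 polynomial gives f(x) = -3x² + 4x.
The coefficient of x is 4.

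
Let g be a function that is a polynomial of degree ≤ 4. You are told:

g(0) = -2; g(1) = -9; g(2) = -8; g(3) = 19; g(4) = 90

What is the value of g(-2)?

First differences: -7, 1, 27, 71. Second differences: 8, 26, 44. Third differences: 18, 18.
Level-3 differences are constant, so g has degree 3.
Fitting a degree-3 polynomial gives g(k) = 3k³ - 5k² - 5k - 2.
Then g(-2) = -36.

-36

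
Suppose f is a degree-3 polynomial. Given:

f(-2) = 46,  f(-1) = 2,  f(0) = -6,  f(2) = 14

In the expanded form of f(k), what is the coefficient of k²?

Write f(k) = ak³ + bk² + ck + d; the 4 given values yield a linear system in the 4 coefficients.
Solving, f(k) = -3k³ + 9k² + 4k - 6.
The coefficient of k² is 9.

9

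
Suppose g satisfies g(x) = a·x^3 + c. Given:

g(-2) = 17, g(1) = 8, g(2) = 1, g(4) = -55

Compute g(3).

From g(-2) = 17 and g(1) = 8: -8a + c = 17 and 1a + c = 8.
Subtracting: 9a = -9, so a = -1; then c = 17 − (-1)·(-8) = 9.
So g(x) = -1x³ + 9, and g(3) = -18.

-18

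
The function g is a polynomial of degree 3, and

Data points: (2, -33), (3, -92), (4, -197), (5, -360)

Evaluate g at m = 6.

-593

Write g(m) = am³ + bm² + cm + d; the 4 given values yield a linear system in the 4 coefficients.
Solving, g(m) = -2m³ - 5m² + 4m - 5.
Then g(6) = -593.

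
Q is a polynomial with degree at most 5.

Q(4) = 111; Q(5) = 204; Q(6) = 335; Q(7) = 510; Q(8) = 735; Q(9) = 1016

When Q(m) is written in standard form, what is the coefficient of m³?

Write Q(m) = am^5 + bm^4 + cm³ + dm² + em + p; the 6 given values yield a linear system in the 6 coefficients.
Solving, the top 2 coefficients vanish, and Q(m) = m³ + 4m² - 4m - 1.
The coefficient of m³ is 1.

1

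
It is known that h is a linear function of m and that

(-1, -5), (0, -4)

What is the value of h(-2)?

Write h(m) = am + b; the 2 given values yield a linear system in the 2 coefficients.
Solving, h(m) = m - 4.
Then h(-2) = -6.

-6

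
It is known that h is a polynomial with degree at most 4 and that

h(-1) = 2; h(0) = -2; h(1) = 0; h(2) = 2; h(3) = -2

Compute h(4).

-18

First differences: -4, 2, 2, -4. Second differences: 6, 0, -6. Third differences: -6, -6.
Level-3 differences are constant, so h has degree 3.
Fitting a degree-3 polynomial gives h(m) = -m³ + 3m² - 2.
Then h(4) = -18.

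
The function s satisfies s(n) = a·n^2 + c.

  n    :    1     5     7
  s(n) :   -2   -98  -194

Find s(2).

From s(1) = -2 and s(5) = -98: 1a + c = -2 and 25a + c = -98.
Subtracting: 24a = -96, so a = -4; then c = -2 − (-4)·1 = 2.
So s(n) = -4n² + 2, and s(2) = -14.

-14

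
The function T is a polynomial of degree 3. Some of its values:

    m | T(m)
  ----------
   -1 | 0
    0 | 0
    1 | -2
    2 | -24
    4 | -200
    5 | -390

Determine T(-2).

Write T(m) = am³ + bm² + cm + d; the 6 given values yield a linear system in the 4 coefficients.
Solving, T(m) = -3m³ - m² + 2m.
Then T(-2) = 16.

16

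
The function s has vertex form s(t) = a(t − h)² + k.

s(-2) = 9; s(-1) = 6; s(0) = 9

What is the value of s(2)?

33

First differences -3, 3; second difference 6 = 2a, so a = 3.
Expanding, the t-coefficient is −2ah = -6h; matching it to the data gives h = -1, and then k = 6.
So s(t) = 3(t + 1)² + 6.
s(2) = 3·3² + 6 = 33.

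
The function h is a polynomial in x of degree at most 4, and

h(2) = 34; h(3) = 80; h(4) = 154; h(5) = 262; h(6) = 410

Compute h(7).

604

First differences: 46, 74, 108, 148. Second differences: 28, 34, 40. Third differences: 6, 6.
Level-3 differences are constant, so h has degree 3.
Fitting a degree-3 polynomial gives h(x) = x³ + 5x² + 2x + 2.
Then h(7) = 604.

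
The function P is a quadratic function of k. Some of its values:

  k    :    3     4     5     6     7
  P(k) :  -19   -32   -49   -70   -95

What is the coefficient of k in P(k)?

Write P(k) = ak² + bk + c; the 5 given values yield a linear system in the 3 coefficients.
Solving, P(k) = -2k² + k - 4.
The coefficient of k is 1.

1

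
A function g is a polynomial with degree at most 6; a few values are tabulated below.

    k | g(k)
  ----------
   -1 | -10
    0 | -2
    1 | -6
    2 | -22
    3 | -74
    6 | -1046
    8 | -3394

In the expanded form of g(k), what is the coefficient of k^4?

-1

Write g(k) = ak^6 + bk^5 + ck^4 + dk³ + ek² + pk + q; the 7 given values yield a linear system in the 7 coefficients.
Solving, the top 2 coefficients vanish, and g(k) = -k^4 + 2k³ - 5k² - 2.
The coefficient of k^4 is -1.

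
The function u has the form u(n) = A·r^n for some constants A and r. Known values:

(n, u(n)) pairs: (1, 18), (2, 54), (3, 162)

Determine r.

3

Consecutive ratio: 54/18 = 3, and 162/54 = 3, so r = 3.
Then A·3^1 = 18 gives A = 6, and u(n) = 6·3^n.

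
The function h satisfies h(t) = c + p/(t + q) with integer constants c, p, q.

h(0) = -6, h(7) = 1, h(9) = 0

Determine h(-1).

-5

(h(t) − c)(t + q) = p for each data point; the three points give a linear system in c and q, then p follows.
Solving: c = -2, q = -3, p = 12, so h(t) = -2 + 12/(t − 3).
Then h(-1) = -2 + 12/(-4) = -5.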